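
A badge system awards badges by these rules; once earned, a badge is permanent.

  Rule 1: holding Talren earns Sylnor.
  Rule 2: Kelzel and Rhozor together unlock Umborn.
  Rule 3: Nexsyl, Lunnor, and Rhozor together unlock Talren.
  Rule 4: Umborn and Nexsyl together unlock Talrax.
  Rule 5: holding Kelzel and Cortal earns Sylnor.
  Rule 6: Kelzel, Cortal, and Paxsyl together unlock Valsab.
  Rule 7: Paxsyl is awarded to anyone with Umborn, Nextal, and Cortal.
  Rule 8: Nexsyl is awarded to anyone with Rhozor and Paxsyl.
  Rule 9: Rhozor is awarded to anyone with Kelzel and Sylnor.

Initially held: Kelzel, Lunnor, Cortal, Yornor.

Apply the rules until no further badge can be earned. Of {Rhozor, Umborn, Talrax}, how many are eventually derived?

2

With Kelzel and Cortal, Sylnor is earned (Rule 5).
With Kelzel and Sylnor, Rhozor is earned (Rule 9).
With Kelzel and Rhozor, Umborn is earned (Rule 2).
Rhozor: reached.
Umborn: reached.
Talrax would need Umborn and Nexsyl (Rule 4), but Nexsyl is never earned.
Reached: Rhozor and Umborn — 2 of the 3.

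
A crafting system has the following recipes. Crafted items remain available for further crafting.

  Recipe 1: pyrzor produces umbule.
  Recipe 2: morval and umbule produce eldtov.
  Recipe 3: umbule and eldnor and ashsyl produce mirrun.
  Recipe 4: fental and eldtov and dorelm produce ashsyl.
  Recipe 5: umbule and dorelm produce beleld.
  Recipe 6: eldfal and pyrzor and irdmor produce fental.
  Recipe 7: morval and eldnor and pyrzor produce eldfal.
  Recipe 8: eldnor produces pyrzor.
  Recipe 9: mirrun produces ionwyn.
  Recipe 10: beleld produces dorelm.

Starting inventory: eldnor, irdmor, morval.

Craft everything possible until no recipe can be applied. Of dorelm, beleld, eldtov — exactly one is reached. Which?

eldtov

eldnor → pyrzor (Recipe 8).
pyrzor → umbule (Recipe 1).
Using Recipe 2, morval and umbule make eldtov.
dorelm would need beleld (Recipe 10), but beleld is never obtained. beleld would need umbule and dorelm (Recipe 5), but dorelm is never obtained.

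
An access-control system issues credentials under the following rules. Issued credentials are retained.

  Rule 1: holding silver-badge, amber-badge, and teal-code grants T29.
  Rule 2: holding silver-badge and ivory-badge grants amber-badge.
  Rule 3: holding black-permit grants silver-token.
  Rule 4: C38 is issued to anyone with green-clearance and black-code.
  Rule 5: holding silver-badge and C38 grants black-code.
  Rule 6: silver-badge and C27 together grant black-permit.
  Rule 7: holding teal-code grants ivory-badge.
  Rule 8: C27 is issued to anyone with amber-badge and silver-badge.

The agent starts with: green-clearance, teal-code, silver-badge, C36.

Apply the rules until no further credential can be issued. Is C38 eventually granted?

No

C38 would need green-clearance and black-code (Rule 4), but black-code is never granted.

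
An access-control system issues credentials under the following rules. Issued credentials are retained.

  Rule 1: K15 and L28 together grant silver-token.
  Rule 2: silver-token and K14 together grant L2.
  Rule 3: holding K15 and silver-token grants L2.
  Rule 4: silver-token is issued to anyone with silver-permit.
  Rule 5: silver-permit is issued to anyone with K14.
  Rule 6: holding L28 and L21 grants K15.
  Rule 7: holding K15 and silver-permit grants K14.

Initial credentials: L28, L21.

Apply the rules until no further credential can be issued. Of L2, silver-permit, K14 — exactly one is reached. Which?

L2

Holding L28 and L21 grants K15 (Rule 6).
Holding K15 and L28 grants silver-token (Rule 1).
Holding K15 and silver-token grants L2 (Rule 3).
K14 would need K15 and silver-permit (Rule 7), but silver-permit is never granted. silver-permit would need K14 (Rule 5), but K14 is never granted.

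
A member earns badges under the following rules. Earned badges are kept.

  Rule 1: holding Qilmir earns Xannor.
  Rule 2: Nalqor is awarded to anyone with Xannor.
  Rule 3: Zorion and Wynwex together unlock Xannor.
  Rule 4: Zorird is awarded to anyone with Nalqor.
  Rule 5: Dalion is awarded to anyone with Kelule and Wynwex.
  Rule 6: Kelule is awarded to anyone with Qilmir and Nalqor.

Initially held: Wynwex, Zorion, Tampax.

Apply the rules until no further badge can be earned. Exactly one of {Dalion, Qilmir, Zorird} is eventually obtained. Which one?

Zorird

With Zorion and Wynwex, Xannor is earned (Rule 3).
With Xannor, Nalqor is earned (Rule 2).
With Nalqor, Zorird is earned (Rule 4).
No rule produces Qilmir, and it is not given. Dalion would need Kelule and Wynwex (Rule 5), but Kelule is never earned.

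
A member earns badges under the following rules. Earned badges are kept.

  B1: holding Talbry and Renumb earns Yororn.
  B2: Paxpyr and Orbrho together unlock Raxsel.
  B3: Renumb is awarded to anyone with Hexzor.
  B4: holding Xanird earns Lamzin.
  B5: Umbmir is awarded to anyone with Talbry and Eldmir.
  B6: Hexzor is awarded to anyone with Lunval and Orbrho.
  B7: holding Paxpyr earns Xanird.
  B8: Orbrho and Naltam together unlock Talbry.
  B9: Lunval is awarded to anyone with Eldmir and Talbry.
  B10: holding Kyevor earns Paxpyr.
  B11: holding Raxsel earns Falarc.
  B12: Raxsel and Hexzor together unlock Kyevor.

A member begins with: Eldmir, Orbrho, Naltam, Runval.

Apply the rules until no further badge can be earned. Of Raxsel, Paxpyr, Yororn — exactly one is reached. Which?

Yororn

With Orbrho and Naltam, Talbry is earned (B8).
With Eldmir and Talbry, Lunval is earned (B9).
With Lunval and Orbrho, Hexzor is earned (B6).
With Hexzor, Renumb is earned (B3).
With Talbry and Renumb, Yororn is earned (B1).
Raxsel would need Paxpyr and Orbrho (B2), but Paxpyr is never earned. Paxpyr would need Kyevor (B10), but Kyevor is never earned.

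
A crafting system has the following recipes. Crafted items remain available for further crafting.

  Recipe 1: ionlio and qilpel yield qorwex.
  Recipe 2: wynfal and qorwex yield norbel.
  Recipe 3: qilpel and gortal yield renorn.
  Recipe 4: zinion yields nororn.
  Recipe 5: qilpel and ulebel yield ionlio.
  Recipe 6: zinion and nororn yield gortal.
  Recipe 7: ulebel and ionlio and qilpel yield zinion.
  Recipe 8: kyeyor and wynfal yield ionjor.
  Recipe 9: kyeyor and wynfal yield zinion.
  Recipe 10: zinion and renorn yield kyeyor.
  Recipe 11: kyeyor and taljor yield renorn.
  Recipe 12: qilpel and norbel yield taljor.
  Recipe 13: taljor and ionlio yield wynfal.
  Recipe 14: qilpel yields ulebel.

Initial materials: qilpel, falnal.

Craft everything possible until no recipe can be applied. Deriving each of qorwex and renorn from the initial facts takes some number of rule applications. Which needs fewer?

qorwex: Using Recipe 14, qilpel makes ulebel. Using Recipe 5, qilpel and ulebel make ionlio. Using Recipe 1, ionlio and qilpel make qorwex. [3 rule applications]
renorn: Using Recipe 14, qilpel makes ulebel. Using Recipe 5, qilpel and ulebel make ionlio. ulebel and ionlio and qilpel → zinion (Recipe 7). Using Recipe 4, zinion makes nororn. Using Recipe 6, zinion and nororn make gortal. qilpel and gortal → renorn (Recipe 3). [6 rule applications]
qorwex needs fewer.

qorwex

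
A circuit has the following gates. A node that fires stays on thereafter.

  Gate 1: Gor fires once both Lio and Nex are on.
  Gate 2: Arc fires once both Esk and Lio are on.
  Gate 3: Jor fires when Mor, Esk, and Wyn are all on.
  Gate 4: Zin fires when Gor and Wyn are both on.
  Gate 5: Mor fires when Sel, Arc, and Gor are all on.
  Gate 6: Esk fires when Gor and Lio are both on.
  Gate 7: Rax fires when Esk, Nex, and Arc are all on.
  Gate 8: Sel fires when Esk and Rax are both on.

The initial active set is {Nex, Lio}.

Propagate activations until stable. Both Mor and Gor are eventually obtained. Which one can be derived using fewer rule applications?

Gor: Gate 1: Lio and Nex on → Gor on. [1 rule application]
Mor: Lio and Nex are on, so Gor fires (Gate 1). Gor and Lio are on, so Esk fires (Gate 6). Esk and Lio are on, so Arc fires (Gate 2). Esk, Nex, and Arc are on, so Rax fires (Gate 7). Gate 8: Esk and Rax on → Sel on. Gate 5: Sel, Arc, and Gor on → Mor on. [6 rule applications]
Gor needs fewer.

Gor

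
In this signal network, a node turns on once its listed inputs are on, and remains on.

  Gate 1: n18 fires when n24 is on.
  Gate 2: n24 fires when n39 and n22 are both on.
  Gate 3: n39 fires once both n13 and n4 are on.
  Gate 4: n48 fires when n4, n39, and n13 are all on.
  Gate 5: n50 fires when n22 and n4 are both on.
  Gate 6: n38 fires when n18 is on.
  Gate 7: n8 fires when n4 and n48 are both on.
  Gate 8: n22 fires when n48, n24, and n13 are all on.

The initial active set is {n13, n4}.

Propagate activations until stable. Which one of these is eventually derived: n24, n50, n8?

n13 and n4 are on, so n39 fires (Gate 3).
n4, n39, and n13 are on, so n48 fires (Gate 4).
n4 and n48 are on, so n8 fires (Gate 7).
n24 would need n39 and n22 (Gate 2), but n22 never turns on. n50 would need n22 and n4 (Gate 5), but n22 never turns on.

n8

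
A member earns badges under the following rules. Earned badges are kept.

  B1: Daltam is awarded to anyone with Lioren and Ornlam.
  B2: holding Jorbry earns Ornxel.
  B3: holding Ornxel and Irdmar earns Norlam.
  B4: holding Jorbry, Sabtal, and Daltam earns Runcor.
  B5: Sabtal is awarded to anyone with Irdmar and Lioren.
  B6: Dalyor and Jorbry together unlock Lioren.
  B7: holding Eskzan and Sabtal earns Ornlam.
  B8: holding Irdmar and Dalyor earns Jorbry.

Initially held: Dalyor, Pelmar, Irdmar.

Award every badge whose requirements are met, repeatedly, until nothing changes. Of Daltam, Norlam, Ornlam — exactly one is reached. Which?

With Irdmar and Dalyor, Jorbry is earned (B8).
With Jorbry, Ornxel is earned (B2).
With Ornxel and Irdmar, Norlam is earned (B3).
Daltam would need Lioren and Ornlam (B1), but Ornlam is never earned. Ornlam would need Eskzan and Sabtal (B7), but Eskzan is never earned.

Norlam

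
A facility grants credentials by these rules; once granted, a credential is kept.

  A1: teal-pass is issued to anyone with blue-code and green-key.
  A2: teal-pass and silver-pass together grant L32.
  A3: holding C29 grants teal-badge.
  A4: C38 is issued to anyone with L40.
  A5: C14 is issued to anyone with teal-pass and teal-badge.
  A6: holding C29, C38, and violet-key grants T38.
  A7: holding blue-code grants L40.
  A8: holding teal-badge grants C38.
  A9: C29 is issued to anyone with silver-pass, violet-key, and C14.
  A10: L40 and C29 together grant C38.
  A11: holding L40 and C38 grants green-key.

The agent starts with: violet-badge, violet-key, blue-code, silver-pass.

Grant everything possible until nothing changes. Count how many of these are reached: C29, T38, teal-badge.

0

C29 would need silver-pass, violet-key, and C14 (A9), but C14 is never granted.
T38 would need C29, C38, and violet-key (A6), but C29 is never granted.
teal-badge would need C29 (A3), but C29 is never granted.
None of the 3 are reached.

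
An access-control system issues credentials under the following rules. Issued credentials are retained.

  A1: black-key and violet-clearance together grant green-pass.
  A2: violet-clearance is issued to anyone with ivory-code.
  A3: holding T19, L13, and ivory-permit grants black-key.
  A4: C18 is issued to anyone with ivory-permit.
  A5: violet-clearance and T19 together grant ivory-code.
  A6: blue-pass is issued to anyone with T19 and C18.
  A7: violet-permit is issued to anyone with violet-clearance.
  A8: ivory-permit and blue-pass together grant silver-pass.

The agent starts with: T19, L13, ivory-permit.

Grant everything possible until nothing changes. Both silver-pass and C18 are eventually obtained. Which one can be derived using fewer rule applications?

C18

C18: Holding ivory-permit grants C18 (A4). [1 rule application]
silver-pass: Holding ivory-permit grants C18 (A4). Holding T19 and C18 grants blue-pass (A6). Holding ivory-permit and blue-pass grants silver-pass (A8). [3 rule applications]
C18 needs fewer.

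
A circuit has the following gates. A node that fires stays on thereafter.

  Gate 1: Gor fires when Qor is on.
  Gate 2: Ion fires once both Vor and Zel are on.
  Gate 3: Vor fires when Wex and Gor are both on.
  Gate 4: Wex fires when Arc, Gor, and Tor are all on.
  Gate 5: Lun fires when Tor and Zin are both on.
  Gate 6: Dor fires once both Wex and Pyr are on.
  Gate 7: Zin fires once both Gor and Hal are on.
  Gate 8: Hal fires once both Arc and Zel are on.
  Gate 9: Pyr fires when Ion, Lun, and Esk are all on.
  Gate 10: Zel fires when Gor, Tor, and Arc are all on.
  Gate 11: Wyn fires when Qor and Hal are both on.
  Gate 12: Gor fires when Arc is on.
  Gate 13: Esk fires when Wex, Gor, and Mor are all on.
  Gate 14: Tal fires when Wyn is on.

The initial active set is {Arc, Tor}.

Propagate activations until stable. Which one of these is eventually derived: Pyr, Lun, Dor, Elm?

Lun

Gate 12: Arc on → Gor on.
Gor, Tor, and Arc are on, so Zel fires (Gate 10).
Arc and Zel are on, so Hal fires (Gate 8).
Gate 7: Gor and Hal on → Zin on.
Gate 5: Tor and Zin on → Lun on.
Dor would need Wex and Pyr (Gate 6), but Pyr never turns on. No rule produces Elm, and it is not given. Pyr would need Ion, Lun, and Esk (Gate 9), but Esk never turns on.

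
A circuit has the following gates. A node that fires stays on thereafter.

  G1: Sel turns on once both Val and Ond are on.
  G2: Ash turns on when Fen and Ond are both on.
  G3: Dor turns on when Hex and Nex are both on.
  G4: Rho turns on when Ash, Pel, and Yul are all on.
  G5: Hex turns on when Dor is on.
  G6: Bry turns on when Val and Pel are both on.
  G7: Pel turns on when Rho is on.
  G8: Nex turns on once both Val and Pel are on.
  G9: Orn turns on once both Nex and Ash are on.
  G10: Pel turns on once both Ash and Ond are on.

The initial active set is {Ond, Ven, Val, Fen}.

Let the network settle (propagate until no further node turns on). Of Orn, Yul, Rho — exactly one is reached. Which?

G2: Fen and Ond on → Ash on.
Ash and Ond are on, so Pel turns on (G10).
G8: Val and Pel on → Nex on.
G9: Nex and Ash on → Orn on.
Rho would need Ash, Pel, and Yul (G4), but Yul never turns on. No rule produces Yul, and it is not given.

Orn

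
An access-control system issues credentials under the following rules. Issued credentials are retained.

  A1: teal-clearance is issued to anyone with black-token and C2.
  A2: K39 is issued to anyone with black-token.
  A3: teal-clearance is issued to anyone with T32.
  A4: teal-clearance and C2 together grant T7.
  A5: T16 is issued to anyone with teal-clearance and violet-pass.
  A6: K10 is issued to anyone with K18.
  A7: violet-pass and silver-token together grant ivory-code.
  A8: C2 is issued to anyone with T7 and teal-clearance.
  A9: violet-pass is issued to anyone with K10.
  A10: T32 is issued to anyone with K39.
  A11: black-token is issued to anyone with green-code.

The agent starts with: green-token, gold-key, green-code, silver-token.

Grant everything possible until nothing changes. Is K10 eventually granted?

No

K10 would need K18 (A6), but K18 is never granted.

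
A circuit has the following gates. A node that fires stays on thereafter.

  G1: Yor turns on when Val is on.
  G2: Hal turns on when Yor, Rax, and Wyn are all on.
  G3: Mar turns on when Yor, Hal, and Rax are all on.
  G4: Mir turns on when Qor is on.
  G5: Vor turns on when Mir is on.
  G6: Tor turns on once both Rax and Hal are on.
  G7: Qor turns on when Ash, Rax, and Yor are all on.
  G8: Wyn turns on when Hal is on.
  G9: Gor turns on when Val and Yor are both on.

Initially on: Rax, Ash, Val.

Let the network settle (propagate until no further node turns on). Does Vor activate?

Yes

Val is on, so Yor turns on (G1).
G7: Ash, Rax, and Yor on → Qor on.
G4: Qor on → Mir on.
Mir is on, so Vor turns on (G5).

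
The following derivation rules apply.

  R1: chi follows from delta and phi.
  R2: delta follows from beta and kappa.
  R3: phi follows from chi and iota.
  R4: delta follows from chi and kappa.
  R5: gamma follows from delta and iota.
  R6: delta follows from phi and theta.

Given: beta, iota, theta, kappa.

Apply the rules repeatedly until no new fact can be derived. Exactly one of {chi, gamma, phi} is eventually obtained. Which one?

gamma

From beta and kappa, R2 gives delta.
delta and iota hold, so gamma follows (R5).
chi would need delta and phi (R1), but phi is never established. phi would need chi and iota (R3), but chi is never established.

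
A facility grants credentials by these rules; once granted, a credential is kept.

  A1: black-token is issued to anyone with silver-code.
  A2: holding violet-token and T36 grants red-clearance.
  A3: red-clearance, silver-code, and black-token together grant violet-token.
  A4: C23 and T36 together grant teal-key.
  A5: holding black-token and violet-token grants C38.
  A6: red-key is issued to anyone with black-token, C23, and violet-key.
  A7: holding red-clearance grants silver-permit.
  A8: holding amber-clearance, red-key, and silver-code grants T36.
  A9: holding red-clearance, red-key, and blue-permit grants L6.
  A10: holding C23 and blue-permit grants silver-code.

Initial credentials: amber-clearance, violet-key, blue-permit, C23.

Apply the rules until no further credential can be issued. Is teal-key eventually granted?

Yes

Holding C23 and blue-permit grants silver-code (A10).
Holding silver-code grants black-token (A1).
Holding black-token, C23, and violet-key grants red-key (A6).
Holding amber-clearance, red-key, and silver-code grants T36 (A8).
Holding C23 and T36 grants teal-key (A4).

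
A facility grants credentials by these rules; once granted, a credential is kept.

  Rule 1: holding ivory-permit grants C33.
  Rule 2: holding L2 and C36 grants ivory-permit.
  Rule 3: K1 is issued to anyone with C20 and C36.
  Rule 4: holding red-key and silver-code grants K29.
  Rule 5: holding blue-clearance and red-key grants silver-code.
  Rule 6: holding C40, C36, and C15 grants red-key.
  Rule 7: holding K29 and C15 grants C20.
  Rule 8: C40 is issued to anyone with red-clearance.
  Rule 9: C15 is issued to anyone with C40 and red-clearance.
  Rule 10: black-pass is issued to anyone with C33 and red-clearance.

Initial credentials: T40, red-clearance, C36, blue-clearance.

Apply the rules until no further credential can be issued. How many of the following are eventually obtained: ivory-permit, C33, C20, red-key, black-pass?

2

Holding red-clearance grants C40 (Rule 8).
Holding C40 and red-clearance grants C15 (Rule 9).
Holding C40, C36, and C15 grants red-key (Rule 6).
Holding blue-clearance and red-key grants silver-code (Rule 5).
Holding red-key and silver-code grants K29 (Rule 4).
Holding K29 and C15 grants C20 (Rule 7).
ivory-permit would need L2 and C36 (Rule 2), but L2 is never granted.
C33 would need ivory-permit (Rule 1), but ivory-permit is never granted.
C20: reached.
red-key: reached.
black-pass would need C33 and red-clearance (Rule 10), but C33 is never granted.
Reached: C20 and red-key — 2 of the 5.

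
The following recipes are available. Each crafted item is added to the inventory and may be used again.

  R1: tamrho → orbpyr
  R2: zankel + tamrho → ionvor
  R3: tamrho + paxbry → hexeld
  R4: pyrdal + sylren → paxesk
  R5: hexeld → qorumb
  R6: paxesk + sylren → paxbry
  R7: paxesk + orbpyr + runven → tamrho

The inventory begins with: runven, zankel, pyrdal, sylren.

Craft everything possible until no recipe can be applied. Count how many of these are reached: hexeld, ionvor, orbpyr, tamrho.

0

hexeld would need tamrho and paxbry (R3), but tamrho is never obtained.
ionvor would need zankel and tamrho (R2), but tamrho is never obtained.
orbpyr would need tamrho (R1), but tamrho is never obtained.
tamrho would need paxesk, orbpyr, and runven (R7), but orbpyr is never obtained.
None of the 4 are reached.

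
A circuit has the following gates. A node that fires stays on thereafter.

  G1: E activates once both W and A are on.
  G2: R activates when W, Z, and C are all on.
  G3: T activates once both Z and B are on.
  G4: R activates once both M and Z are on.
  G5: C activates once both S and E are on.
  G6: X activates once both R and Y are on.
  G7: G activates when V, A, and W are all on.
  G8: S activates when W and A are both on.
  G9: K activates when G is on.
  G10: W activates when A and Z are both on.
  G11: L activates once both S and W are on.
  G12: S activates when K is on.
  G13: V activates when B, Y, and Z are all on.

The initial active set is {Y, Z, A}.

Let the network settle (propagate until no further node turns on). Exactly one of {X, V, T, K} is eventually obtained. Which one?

X

A and Z are on, so W activates (G10).
G1: W and A on → E on.
G8: W and A on → S on.
G5: S and E on → C on.
W, Z, and C are on, so R activates (G2).
R and Y are on, so X activates (G6).
T would need Z and B (G3), but B never turns on. K would need G (G9), but G never turns on. V would need B, Y, and Z (G13), but B never turns on.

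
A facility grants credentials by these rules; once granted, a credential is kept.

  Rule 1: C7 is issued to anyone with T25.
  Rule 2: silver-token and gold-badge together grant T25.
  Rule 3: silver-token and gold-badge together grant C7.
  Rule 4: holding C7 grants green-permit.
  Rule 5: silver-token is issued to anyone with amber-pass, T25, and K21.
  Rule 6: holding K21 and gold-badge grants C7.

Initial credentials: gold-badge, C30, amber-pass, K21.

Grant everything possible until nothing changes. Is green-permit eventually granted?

Yes

Holding K21 and gold-badge grants C7 (Rule 6).
Holding C7 grants green-permit (Rule 4).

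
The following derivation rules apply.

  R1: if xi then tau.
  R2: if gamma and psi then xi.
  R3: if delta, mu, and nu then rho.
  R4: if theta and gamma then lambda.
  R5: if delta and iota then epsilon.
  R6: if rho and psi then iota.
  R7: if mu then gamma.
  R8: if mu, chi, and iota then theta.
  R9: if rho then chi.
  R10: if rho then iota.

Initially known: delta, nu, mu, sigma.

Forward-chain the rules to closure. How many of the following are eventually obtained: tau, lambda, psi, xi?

delta, mu, and nu hold, so rho follows (R3).
From mu, R7 gives gamma.
From rho, R10 gives iota.
From rho, R9 gives chi.
From mu, chi, and iota, R8 gives theta.
theta and gamma hold, so lambda follows (R4).
tau would need xi (R1), but xi is never established.
lambda: reached.
No rule produces psi, and it is not given.
xi would need gamma and psi (R2), but psi is never established.
Reached: lambda — 1 of the 4.

1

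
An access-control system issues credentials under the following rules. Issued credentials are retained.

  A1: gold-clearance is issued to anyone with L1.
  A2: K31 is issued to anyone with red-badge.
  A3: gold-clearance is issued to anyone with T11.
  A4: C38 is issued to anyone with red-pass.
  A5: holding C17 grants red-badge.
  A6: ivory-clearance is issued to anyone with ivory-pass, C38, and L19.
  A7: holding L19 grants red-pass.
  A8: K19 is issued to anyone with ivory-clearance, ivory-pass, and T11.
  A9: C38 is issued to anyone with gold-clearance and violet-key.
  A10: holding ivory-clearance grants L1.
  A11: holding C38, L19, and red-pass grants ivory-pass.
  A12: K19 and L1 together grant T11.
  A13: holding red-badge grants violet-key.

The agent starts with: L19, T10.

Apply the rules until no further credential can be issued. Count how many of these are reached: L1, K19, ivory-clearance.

Holding L19 grants red-pass (A7).
Holding red-pass grants C38 (A4).
Holding C38, L19, and red-pass grants ivory-pass (A11).
Holding ivory-pass, C38, and L19 grants ivory-clearance (A6).
Holding ivory-clearance grants L1 (A10).
L1: reached.
K19 would need ivory-clearance, ivory-pass, and T11 (A8), but T11 is never granted.
ivory-clearance: reached.
Reached: L1 and ivory-clearance — 2 of the 3.

2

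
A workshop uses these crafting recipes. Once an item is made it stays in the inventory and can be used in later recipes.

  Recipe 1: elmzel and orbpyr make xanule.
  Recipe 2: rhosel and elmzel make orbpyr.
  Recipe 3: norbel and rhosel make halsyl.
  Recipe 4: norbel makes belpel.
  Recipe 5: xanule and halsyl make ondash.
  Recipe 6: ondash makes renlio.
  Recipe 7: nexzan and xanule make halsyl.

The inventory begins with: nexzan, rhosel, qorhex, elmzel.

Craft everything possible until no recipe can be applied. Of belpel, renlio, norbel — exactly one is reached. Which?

Using Recipe 2, rhosel and elmzel make orbpyr.
elmzel and orbpyr → xanule (Recipe 1).
Using Recipe 7, nexzan and xanule make halsyl.
Using Recipe 5, xanule and halsyl make ondash.
ondash → renlio (Recipe 6).
belpel would need norbel (Recipe 4), but norbel is never obtained. No rule produces norbel, and it is not given.

renlio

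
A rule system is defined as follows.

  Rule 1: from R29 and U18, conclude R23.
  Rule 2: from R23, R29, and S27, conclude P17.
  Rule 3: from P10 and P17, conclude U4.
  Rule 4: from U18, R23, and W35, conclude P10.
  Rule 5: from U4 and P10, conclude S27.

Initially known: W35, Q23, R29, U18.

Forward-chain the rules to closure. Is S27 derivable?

S27 would need U4 and P10 (Rule 5), but U4 is never established.

No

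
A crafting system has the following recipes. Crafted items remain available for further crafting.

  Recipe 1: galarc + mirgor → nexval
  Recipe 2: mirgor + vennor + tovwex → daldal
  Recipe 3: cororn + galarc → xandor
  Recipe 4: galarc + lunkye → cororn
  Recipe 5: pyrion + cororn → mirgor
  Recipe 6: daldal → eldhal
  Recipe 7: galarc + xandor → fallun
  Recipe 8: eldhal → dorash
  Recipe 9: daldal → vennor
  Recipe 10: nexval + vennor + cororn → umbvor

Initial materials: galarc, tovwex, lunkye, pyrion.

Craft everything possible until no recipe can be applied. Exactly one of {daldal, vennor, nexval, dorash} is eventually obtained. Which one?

galarc + lunkye → cororn (Recipe 4).
pyrion + cororn → mirgor (Recipe 5).
Using Recipe 1, galarc and mirgor make nexval.
vennor would need daldal (Recipe 9), but daldal is never obtained. daldal would need mirgor, vennor, and tovwex (Recipe 2), but vennor is never obtained. dorash would need eldhal (Recipe 8), but eldhal is never obtained.

nexval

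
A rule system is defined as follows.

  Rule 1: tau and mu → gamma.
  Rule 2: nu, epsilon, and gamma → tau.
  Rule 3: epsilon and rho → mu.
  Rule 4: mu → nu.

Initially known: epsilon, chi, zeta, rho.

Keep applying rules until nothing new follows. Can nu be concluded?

Yes

epsilon and rho hold, so mu follows (Rule 3).
From mu, Rule 4 gives nu.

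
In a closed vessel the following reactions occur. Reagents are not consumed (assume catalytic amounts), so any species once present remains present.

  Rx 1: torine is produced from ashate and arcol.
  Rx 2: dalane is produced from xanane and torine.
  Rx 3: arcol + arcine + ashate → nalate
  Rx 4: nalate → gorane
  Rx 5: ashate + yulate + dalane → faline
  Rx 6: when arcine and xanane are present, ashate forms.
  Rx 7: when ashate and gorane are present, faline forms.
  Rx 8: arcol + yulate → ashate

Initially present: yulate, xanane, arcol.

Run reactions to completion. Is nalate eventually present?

nalate would need arcol, arcine, and ashate (Rx 3), but arcine never forms.

No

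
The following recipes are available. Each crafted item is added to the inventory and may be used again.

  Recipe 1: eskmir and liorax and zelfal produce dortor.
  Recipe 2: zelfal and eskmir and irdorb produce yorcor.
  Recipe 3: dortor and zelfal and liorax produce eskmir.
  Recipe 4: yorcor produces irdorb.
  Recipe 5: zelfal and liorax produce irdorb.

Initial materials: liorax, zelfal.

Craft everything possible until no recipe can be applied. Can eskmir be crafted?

eskmir would need dortor, zelfal, and liorax (Recipe 3), but dortor is never obtained.

No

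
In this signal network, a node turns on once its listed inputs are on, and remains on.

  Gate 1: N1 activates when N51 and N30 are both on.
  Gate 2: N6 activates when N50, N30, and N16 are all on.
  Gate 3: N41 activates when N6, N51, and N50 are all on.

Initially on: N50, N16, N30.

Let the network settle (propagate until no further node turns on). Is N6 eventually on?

Yes

Gate 2: N50, N30, and N16 on → N6 on.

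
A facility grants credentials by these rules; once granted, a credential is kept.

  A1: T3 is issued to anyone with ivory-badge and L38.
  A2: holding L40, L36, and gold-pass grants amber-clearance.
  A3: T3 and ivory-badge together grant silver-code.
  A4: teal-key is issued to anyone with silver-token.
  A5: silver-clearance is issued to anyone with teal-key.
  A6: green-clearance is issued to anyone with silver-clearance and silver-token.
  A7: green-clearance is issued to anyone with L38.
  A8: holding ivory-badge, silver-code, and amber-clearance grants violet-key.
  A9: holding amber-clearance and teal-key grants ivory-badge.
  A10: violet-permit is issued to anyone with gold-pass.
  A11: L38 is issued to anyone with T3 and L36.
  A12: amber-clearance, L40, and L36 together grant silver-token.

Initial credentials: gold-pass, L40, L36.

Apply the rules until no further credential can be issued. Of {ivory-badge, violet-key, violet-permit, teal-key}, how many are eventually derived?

Holding gold-pass grants violet-permit (A10).
Holding L40, L36, and gold-pass grants amber-clearance (A2).
Holding amber-clearance, L40, and L36 grants silver-token (A12).
Holding silver-token grants teal-key (A4).
Holding amber-clearance and teal-key grants ivory-badge (A9).
ivory-badge: reached.
violet-key would need ivory-badge, silver-code, and amber-clearance (A8), but silver-code is never granted.
violet-permit: reached.
teal-key: reached.
Reached: ivory-badge, violet-permit, and teal-key — 3 of the 4.

3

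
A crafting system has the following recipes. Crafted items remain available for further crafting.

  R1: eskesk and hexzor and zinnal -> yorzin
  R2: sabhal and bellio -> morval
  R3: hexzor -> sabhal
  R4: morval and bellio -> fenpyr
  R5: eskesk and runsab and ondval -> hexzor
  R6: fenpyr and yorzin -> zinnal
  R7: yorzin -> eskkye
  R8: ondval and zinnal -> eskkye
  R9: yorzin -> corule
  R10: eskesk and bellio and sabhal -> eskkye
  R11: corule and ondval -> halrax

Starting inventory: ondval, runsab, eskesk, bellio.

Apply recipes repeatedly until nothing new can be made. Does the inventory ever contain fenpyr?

Yes

Using R5, eskesk, runsab, and ondval make hexzor.
Using R3, hexzor makes sabhal.
Using R2, sabhal and bellio make morval.
Using R4, morval and bellio make fenpyr.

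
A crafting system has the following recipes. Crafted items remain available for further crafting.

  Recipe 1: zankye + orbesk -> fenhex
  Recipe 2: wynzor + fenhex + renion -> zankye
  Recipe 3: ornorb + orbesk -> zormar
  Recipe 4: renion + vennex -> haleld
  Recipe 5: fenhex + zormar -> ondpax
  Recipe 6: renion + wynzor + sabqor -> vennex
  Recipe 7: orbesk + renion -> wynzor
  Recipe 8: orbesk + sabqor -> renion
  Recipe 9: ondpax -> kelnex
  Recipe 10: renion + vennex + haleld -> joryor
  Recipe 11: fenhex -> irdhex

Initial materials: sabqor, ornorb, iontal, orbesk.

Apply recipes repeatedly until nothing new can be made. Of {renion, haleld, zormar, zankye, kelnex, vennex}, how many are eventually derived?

ornorb + orbesk -> zormar (Recipe 3).
orbesk + sabqor -> renion (Recipe 8).
Using Recipe 7, orbesk and renion make wynzor.
Using Recipe 6, renion, wynzor, and sabqor make vennex.
Using Recipe 4, renion and vennex make haleld.
renion: reached.
haleld: reached.
zormar: reached.
zankye would need wynzor, fenhex, and renion (Recipe 2), but fenhex is never obtained.
kelnex would need ondpax (Recipe 9), but ondpax is never obtained.
vennex: reached.
Reached: renion, haleld, zormar, and vennex — 4 of the 6.

4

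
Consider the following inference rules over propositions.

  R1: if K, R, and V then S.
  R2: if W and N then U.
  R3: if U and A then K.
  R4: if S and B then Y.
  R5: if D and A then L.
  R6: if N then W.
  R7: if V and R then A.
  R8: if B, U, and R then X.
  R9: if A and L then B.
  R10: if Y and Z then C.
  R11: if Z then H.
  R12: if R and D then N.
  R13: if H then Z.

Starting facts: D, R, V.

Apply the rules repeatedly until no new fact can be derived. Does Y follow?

Yes

V and R hold, so A follows (R7).
R and D hold, so N follows (R12).
N holds, so W follows (R6).
D and A hold, so L follows (R5).
A and L hold, so B follows (R9).
From W and N, R2 gives U.
From U and A, R3 gives K.
K, R, and V hold, so S follows (R1).
From S and B, R4 gives Y.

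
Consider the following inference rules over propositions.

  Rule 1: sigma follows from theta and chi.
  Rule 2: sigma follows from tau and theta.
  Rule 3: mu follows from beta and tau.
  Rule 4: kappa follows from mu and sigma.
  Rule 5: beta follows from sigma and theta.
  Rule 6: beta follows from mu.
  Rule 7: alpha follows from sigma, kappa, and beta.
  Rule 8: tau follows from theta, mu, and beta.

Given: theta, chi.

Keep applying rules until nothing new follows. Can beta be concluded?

Yes

theta and chi hold, so sigma follows (Rule 1).
sigma and theta hold, so beta follows (Rule 5).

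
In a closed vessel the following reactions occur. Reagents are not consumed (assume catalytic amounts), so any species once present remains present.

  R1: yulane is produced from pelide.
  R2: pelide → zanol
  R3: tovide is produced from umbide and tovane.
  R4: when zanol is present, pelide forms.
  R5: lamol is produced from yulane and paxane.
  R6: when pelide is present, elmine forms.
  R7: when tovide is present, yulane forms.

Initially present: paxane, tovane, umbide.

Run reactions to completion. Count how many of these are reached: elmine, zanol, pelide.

elmine would need pelide (R6), but pelide never forms.
zanol would need pelide (R2), but pelide never forms.
pelide would need zanol (R4), but zanol never forms.
None of the 3 are reached.

0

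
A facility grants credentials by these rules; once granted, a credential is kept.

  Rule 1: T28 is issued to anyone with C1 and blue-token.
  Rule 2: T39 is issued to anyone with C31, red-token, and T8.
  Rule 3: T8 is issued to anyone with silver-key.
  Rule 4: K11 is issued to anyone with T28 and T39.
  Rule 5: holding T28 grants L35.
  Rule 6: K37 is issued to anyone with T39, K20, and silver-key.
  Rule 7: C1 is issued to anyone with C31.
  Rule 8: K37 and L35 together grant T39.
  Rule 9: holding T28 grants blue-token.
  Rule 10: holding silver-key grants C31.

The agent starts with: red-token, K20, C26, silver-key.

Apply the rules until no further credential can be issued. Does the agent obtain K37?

Yes

Holding silver-key grants C31 (Rule 10).
Holding silver-key grants T8 (Rule 3).
Holding C31, red-token, and T8 grants T39 (Rule 2).
Holding T39, K20, and silver-key grants K37 (Rule 6).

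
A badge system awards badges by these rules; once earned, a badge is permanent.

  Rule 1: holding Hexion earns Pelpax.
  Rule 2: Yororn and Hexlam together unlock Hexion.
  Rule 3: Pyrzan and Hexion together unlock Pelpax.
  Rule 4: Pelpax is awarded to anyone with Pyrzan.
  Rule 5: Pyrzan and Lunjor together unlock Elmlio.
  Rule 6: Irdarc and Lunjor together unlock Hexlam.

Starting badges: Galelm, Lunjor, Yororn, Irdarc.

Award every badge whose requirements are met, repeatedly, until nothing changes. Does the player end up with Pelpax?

Yes

With Irdarc and Lunjor, Hexlam is earned (Rule 6).
With Yororn and Hexlam, Hexion is earned (Rule 2).
With Hexion, Pelpax is earned (Rule 1).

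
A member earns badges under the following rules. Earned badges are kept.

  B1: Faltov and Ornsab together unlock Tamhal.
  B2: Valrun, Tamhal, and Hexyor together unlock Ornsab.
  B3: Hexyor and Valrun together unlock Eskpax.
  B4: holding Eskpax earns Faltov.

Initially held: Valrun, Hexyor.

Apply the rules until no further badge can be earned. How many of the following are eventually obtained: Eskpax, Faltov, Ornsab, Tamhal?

With Hexyor and Valrun, Eskpax is earned (B3).
With Eskpax, Faltov is earned (B4).
Eskpax: reached.
Faltov: reached.
Ornsab would need Valrun, Tamhal, and Hexyor (B2), but Tamhal is never earned.
Tamhal would need Faltov and Ornsab (B1), but Ornsab is never earned.
Reached: Eskpax and Faltov — 2 of the 4.

2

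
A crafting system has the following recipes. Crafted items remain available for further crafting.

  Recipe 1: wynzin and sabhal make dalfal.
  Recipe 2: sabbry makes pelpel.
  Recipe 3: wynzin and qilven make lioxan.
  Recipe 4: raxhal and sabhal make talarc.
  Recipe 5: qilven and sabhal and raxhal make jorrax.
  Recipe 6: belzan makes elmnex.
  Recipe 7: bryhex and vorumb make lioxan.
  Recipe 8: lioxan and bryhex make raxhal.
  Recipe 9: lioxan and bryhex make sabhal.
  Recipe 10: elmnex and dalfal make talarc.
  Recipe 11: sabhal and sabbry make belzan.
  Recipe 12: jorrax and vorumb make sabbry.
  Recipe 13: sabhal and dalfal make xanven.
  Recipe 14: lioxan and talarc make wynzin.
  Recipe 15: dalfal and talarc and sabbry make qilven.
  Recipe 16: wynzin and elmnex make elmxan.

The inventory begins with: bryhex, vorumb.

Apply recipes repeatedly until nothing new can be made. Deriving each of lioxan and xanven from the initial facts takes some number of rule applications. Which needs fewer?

lioxan

lioxan: Using Recipe 7, bryhex and vorumb make lioxan. [1 rule application]
xanven: Using Recipe 7, bryhex and vorumb make lioxan. lioxan and bryhex → sabhal (Recipe 9). lioxan and bryhex → raxhal (Recipe 8). Using Recipe 4, raxhal and sabhal make talarc. lioxan and talarc → wynzin (Recipe 14). wynzin and sabhal → dalfal (Recipe 1). sabhal and dalfal → xanven (Recipe 13). [7 rule applications]
lioxan needs fewer.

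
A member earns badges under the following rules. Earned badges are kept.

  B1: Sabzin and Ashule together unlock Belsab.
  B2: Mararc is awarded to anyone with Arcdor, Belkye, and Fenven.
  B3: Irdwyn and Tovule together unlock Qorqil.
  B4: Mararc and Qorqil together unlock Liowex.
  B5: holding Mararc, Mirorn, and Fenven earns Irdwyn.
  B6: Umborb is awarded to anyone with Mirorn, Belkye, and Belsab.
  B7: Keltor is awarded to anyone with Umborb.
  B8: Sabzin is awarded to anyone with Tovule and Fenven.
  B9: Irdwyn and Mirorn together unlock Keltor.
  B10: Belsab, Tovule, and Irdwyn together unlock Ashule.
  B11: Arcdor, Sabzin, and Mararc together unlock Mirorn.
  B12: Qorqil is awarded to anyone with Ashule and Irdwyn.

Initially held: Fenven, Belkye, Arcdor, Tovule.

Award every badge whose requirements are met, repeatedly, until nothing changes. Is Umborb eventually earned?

Umborb would need Mirorn, Belkye, and Belsab (B6), but Belsab is never earned.

No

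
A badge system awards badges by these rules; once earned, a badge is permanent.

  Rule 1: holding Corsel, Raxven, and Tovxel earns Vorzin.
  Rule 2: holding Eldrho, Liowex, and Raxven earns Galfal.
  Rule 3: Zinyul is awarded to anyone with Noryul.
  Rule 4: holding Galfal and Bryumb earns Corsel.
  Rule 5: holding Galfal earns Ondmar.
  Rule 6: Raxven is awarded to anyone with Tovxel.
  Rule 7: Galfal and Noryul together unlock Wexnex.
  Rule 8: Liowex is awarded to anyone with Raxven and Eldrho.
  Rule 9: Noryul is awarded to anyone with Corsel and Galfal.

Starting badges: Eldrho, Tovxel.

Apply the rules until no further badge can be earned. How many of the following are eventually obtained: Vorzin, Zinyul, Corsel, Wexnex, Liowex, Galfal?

With Tovxel, Raxven is earned (Rule 6).
With Raxven and Eldrho, Liowex is earned (Rule 8).
With Eldrho, Liowex, and Raxven, Galfal is earned (Rule 2).
Vorzin would need Corsel, Raxven, and Tovxel (Rule 1), but Corsel is never earned.
Zinyul would need Noryul (Rule 3), but Noryul is never earned.
Corsel would need Galfal and Bryumb (Rule 4), but Bryumb is never earned.
Wexnex would need Galfal and Noryul (Rule 7), but Noryul is never earned.
Liowex: reached.
Galfal: reached.
Reached: Liowex and Galfal — 2 of the 6.

2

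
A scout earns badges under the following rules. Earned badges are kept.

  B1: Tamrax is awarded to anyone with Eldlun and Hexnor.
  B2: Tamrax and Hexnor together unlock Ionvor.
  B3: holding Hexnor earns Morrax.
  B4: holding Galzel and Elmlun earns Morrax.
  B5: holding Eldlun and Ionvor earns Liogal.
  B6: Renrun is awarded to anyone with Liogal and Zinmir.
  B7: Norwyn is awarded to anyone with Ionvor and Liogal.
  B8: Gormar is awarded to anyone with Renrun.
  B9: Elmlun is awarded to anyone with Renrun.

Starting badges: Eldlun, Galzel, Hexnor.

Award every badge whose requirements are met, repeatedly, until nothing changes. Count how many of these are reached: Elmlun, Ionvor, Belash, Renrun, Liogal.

With Eldlun and Hexnor, Tamrax is earned (B1).
With Tamrax and Hexnor, Ionvor is earned (B2).
With Eldlun and Ionvor, Liogal is earned (B5).
Elmlun would need Renrun (B9), but Renrun is never earned.
Ionvor: reached.
No rule produces Belash, and it is not given.
Renrun would need Liogal and Zinmir (B6), but Zinmir is never earned.
Liogal: reached.
Reached: Ionvor and Liogal — 2 of the 5.

2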